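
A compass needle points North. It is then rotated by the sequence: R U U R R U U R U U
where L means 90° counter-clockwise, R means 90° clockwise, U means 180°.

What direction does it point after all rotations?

Answer: Final heading: North

Derivation:
Start: North
  R (right (90° clockwise)) -> East
  U (U-turn (180°)) -> West
  U (U-turn (180°)) -> East
  R (right (90° clockwise)) -> South
  R (right (90° clockwise)) -> West
  U (U-turn (180°)) -> East
  U (U-turn (180°)) -> West
  R (right (90° clockwise)) -> North
  U (U-turn (180°)) -> South
  U (U-turn (180°)) -> North
Final: North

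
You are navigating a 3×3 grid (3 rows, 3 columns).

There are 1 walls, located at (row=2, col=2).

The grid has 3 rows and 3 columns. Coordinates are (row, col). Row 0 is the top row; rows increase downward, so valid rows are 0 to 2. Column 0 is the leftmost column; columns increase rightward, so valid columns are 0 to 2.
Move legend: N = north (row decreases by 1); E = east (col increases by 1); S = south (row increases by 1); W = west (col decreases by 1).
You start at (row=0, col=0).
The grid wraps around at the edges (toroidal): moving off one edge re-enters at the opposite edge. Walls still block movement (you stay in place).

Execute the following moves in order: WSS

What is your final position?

Start: (row=0, col=0)
  W (west): (row=0, col=0) -> (row=0, col=2)
  S (south): (row=0, col=2) -> (row=1, col=2)
  S (south): blocked, stay at (row=1, col=2)
Final: (row=1, col=2)

Answer: Final position: (row=1, col=2)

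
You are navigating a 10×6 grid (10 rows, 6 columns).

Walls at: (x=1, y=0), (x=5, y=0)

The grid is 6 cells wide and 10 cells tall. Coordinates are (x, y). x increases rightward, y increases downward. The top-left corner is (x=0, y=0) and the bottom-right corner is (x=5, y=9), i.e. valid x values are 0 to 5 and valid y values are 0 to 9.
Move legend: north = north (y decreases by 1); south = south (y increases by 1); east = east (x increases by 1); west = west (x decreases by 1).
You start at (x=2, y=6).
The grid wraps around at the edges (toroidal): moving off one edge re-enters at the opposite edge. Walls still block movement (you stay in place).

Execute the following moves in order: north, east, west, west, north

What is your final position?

Start: (x=2, y=6)
  north (north): (x=2, y=6) -> (x=2, y=5)
  east (east): (x=2, y=5) -> (x=3, y=5)
  west (west): (x=3, y=5) -> (x=2, y=5)
  west (west): (x=2, y=5) -> (x=1, y=5)
  north (north): (x=1, y=5) -> (x=1, y=4)
Final: (x=1, y=4)

Answer: Final position: (x=1, y=4)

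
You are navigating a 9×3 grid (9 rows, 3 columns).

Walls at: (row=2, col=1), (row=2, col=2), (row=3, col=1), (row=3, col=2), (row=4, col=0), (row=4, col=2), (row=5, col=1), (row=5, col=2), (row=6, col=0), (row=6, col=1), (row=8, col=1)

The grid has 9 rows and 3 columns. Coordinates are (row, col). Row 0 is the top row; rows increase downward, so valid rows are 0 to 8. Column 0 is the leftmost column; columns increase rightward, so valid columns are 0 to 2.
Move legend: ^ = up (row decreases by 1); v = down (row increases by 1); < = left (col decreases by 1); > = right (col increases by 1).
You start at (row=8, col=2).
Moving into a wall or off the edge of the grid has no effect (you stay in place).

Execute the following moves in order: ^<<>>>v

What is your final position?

Answer: Final position: (row=8, col=2)

Derivation:
Start: (row=8, col=2)
  ^ (up): (row=8, col=2) -> (row=7, col=2)
  < (left): (row=7, col=2) -> (row=7, col=1)
  < (left): (row=7, col=1) -> (row=7, col=0)
  > (right): (row=7, col=0) -> (row=7, col=1)
  > (right): (row=7, col=1) -> (row=7, col=2)
  > (right): blocked, stay at (row=7, col=2)
  v (down): (row=7, col=2) -> (row=8, col=2)
Final: (row=8, col=2)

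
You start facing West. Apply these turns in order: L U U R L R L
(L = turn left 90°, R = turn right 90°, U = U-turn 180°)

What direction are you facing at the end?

Start: West
  L (left (90° counter-clockwise)) -> South
  U (U-turn (180°)) -> North
  U (U-turn (180°)) -> South
  R (right (90° clockwise)) -> West
  L (left (90° counter-clockwise)) -> South
  R (right (90° clockwise)) -> West
  L (left (90° counter-clockwise)) -> South
Final: South

Answer: Final heading: South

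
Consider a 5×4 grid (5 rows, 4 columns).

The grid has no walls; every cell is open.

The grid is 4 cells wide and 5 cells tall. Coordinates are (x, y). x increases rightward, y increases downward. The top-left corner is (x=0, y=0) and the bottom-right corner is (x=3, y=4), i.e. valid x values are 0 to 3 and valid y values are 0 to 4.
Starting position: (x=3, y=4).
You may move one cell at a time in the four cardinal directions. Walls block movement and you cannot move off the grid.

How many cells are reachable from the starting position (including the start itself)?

Answer: Reachable cells: 20

Derivation:
BFS flood-fill from (x=3, y=4):
  Distance 0: (x=3, y=4)
  Distance 1: (x=3, y=3), (x=2, y=4)
  Distance 2: (x=3, y=2), (x=2, y=3), (x=1, y=4)
  Distance 3: (x=3, y=1), (x=2, y=2), (x=1, y=3), (x=0, y=4)
  Distance 4: (x=3, y=0), (x=2, y=1), (x=1, y=2), (x=0, y=3)
  Distance 5: (x=2, y=0), (x=1, y=1), (x=0, y=2)
  Distance 6: (x=1, y=0), (x=0, y=1)
  Distance 7: (x=0, y=0)
Total reachable: 20 (grid has 20 open cells total)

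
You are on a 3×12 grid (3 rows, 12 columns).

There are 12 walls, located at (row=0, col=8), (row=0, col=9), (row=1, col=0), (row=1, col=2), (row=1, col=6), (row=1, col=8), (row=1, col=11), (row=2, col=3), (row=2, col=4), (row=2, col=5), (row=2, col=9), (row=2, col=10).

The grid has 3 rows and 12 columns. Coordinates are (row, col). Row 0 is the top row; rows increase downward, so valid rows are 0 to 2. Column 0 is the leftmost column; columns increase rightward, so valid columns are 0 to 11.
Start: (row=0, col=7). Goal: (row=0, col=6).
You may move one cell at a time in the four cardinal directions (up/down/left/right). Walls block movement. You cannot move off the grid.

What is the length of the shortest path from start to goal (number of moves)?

Answer: Shortest path length: 1

Derivation:
BFS from (row=0, col=7) until reaching (row=0, col=6):
  Distance 0: (row=0, col=7)
  Distance 1: (row=0, col=6), (row=1, col=7)  <- goal reached here
One shortest path (1 moves): (row=0, col=7) -> (row=0, col=6)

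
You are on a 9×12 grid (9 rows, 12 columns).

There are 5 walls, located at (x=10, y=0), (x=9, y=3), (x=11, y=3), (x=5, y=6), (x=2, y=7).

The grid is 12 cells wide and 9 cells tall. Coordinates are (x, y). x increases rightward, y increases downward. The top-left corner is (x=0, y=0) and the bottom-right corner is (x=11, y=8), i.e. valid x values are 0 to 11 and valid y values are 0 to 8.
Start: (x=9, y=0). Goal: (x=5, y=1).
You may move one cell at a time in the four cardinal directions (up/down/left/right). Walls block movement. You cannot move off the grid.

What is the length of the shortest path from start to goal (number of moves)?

BFS from (x=9, y=0) until reaching (x=5, y=1):
  Distance 0: (x=9, y=0)
  Distance 1: (x=8, y=0), (x=9, y=1)
  Distance 2: (x=7, y=0), (x=8, y=1), (x=10, y=1), (x=9, y=2)
  Distance 3: (x=6, y=0), (x=7, y=1), (x=11, y=1), (x=8, y=2), (x=10, y=2)
  Distance 4: (x=5, y=0), (x=11, y=0), (x=6, y=1), (x=7, y=2), (x=11, y=2), (x=8, y=3), (x=10, y=3)
  Distance 5: (x=4, y=0), (x=5, y=1), (x=6, y=2), (x=7, y=3), (x=8, y=4), (x=10, y=4)  <- goal reached here
One shortest path (5 moves): (x=9, y=0) -> (x=8, y=0) -> (x=7, y=0) -> (x=6, y=0) -> (x=5, y=0) -> (x=5, y=1)

Answer: Shortest path length: 5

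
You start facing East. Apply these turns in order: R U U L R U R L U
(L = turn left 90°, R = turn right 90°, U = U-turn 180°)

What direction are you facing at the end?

Start: East
  R (right (90° clockwise)) -> South
  U (U-turn (180°)) -> North
  U (U-turn (180°)) -> South
  L (left (90° counter-clockwise)) -> East
  R (right (90° clockwise)) -> South
  U (U-turn (180°)) -> North
  R (right (90° clockwise)) -> East
  L (left (90° counter-clockwise)) -> North
  U (U-turn (180°)) -> South
Final: South

Answer: Final heading: South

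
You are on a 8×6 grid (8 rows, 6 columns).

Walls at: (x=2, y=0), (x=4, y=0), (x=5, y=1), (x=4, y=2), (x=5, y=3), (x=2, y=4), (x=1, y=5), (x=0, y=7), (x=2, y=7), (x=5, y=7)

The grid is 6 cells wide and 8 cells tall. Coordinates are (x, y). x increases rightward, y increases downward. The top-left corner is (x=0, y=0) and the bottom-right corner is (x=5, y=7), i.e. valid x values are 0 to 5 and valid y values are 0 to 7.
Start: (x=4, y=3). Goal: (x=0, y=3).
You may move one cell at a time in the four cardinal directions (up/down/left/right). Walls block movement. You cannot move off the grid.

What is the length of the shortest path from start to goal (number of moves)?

Answer: Shortest path length: 4

Derivation:
BFS from (x=4, y=3) until reaching (x=0, y=3):
  Distance 0: (x=4, y=3)
  Distance 1: (x=3, y=3), (x=4, y=4)
  Distance 2: (x=3, y=2), (x=2, y=3), (x=3, y=4), (x=5, y=4), (x=4, y=5)
  Distance 3: (x=3, y=1), (x=2, y=2), (x=1, y=3), (x=3, y=5), (x=5, y=5), (x=4, y=6)
  Distance 4: (x=3, y=0), (x=2, y=1), (x=4, y=1), (x=1, y=2), (x=0, y=3), (x=1, y=4), (x=2, y=5), (x=3, y=6), (x=5, y=6), (x=4, y=7)  <- goal reached here
One shortest path (4 moves): (x=4, y=3) -> (x=3, y=3) -> (x=2, y=3) -> (x=1, y=3) -> (x=0, y=3)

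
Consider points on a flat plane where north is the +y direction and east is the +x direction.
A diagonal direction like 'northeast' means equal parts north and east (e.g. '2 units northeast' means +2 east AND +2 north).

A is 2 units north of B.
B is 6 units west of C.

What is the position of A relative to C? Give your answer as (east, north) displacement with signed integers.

Place C at the origin (east=0, north=0).
  B is 6 units west of C: delta (east=-6, north=+0); B at (east=-6, north=0).
  A is 2 units north of B: delta (east=+0, north=+2); A at (east=-6, north=2).
Therefore A relative to C: (east=-6, north=2).

Answer: A is at (east=-6, north=2) relative to C.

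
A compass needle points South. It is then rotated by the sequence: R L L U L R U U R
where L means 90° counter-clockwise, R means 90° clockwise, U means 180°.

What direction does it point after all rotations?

Answer: Final heading: North

Derivation:
Start: South
  R (right (90° clockwise)) -> West
  L (left (90° counter-clockwise)) -> South
  L (left (90° counter-clockwise)) -> East
  U (U-turn (180°)) -> West
  L (left (90° counter-clockwise)) -> South
  R (right (90° clockwise)) -> West
  U (U-turn (180°)) -> East
  U (U-turn (180°)) -> West
  R (right (90° clockwise)) -> North
Final: North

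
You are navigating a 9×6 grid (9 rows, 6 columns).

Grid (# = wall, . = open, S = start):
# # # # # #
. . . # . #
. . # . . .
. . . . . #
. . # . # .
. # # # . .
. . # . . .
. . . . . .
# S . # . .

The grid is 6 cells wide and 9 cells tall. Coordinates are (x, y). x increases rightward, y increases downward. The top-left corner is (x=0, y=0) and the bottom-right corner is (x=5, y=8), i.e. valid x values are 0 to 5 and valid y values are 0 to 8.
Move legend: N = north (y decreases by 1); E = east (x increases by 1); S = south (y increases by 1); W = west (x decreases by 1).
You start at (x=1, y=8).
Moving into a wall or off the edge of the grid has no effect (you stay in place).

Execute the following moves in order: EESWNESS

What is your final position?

Answer: Final position: (x=2, y=8)

Derivation:
Start: (x=1, y=8)
  E (east): (x=1, y=8) -> (x=2, y=8)
  E (east): blocked, stay at (x=2, y=8)
  S (south): blocked, stay at (x=2, y=8)
  W (west): (x=2, y=8) -> (x=1, y=8)
  N (north): (x=1, y=8) -> (x=1, y=7)
  E (east): (x=1, y=7) -> (x=2, y=7)
  S (south): (x=2, y=7) -> (x=2, y=8)
  S (south): blocked, stay at (x=2, y=8)
Final: (x=2, y=8)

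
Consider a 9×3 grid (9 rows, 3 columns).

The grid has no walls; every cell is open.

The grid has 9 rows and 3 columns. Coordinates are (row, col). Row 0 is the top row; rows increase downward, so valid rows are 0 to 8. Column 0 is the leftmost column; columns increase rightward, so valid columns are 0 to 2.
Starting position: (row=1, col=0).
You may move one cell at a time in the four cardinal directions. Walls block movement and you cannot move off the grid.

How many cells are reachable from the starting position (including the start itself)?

Answer: Reachable cells: 27

Derivation:
BFS flood-fill from (row=1, col=0):
  Distance 0: (row=1, col=0)
  Distance 1: (row=0, col=0), (row=1, col=1), (row=2, col=0)
  Distance 2: (row=0, col=1), (row=1, col=2), (row=2, col=1), (row=3, col=0)
  Distance 3: (row=0, col=2), (row=2, col=2), (row=3, col=1), (row=4, col=0)
  Distance 4: (row=3, col=2), (row=4, col=1), (row=5, col=0)
  Distance 5: (row=4, col=2), (row=5, col=1), (row=6, col=0)
  Distance 6: (row=5, col=2), (row=6, col=1), (row=7, col=0)
  Distance 7: (row=6, col=2), (row=7, col=1), (row=8, col=0)
  Distance 8: (row=7, col=2), (row=8, col=1)
  Distance 9: (row=8, col=2)
Total reachable: 27 (grid has 27 open cells total)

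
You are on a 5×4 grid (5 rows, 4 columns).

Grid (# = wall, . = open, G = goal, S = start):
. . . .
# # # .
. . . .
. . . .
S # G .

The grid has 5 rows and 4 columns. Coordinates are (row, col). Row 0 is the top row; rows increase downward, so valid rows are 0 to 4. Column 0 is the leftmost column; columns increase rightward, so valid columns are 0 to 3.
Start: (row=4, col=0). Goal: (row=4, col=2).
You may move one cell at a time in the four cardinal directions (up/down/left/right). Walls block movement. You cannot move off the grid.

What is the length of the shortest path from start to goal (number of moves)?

BFS from (row=4, col=0) until reaching (row=4, col=2):
  Distance 0: (row=4, col=0)
  Distance 1: (row=3, col=0)
  Distance 2: (row=2, col=0), (row=3, col=1)
  Distance 3: (row=2, col=1), (row=3, col=2)
  Distance 4: (row=2, col=2), (row=3, col=3), (row=4, col=2)  <- goal reached here
One shortest path (4 moves): (row=4, col=0) -> (row=3, col=0) -> (row=3, col=1) -> (row=3, col=2) -> (row=4, col=2)

Answer: Shortest path length: 4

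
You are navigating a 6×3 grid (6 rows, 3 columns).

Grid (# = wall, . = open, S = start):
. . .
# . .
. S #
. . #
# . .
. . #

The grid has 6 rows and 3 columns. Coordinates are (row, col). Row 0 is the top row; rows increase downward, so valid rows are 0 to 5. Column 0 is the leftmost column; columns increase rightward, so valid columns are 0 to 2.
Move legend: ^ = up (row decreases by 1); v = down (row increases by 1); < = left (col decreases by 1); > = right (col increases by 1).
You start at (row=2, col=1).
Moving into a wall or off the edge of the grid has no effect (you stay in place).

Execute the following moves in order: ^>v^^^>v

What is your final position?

Start: (row=2, col=1)
  ^ (up): (row=2, col=1) -> (row=1, col=1)
  > (right): (row=1, col=1) -> (row=1, col=2)
  v (down): blocked, stay at (row=1, col=2)
  ^ (up): (row=1, col=2) -> (row=0, col=2)
  ^ (up): blocked, stay at (row=0, col=2)
  ^ (up): blocked, stay at (row=0, col=2)
  > (right): blocked, stay at (row=0, col=2)
  v (down): (row=0, col=2) -> (row=1, col=2)
Final: (row=1, col=2)

Answer: Final position: (row=1, col=2)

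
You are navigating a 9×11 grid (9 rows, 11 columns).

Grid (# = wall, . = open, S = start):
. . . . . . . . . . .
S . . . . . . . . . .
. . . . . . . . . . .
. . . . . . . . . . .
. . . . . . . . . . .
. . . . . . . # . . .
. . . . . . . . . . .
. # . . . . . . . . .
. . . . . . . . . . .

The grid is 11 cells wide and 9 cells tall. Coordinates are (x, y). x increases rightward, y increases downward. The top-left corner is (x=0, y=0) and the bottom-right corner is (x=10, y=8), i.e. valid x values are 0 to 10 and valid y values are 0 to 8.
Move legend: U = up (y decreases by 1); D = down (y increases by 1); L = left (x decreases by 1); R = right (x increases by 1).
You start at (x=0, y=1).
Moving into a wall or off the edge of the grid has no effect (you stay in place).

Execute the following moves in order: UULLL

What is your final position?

Start: (x=0, y=1)
  U (up): (x=0, y=1) -> (x=0, y=0)
  U (up): blocked, stay at (x=0, y=0)
  [×3]L (left): blocked, stay at (x=0, y=0)
Final: (x=0, y=0)

Answer: Final position: (x=0, y=0)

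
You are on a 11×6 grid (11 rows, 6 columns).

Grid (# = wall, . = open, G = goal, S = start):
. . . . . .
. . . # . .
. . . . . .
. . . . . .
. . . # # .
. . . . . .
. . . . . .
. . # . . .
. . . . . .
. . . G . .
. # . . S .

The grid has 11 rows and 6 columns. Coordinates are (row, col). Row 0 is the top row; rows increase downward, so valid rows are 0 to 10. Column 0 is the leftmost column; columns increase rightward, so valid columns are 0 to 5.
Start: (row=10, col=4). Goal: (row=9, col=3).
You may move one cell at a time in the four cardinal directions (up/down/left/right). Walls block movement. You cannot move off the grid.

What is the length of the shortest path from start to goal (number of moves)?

BFS from (row=10, col=4) until reaching (row=9, col=3):
  Distance 0: (row=10, col=4)
  Distance 1: (row=9, col=4), (row=10, col=3), (row=10, col=5)
  Distance 2: (row=8, col=4), (row=9, col=3), (row=9, col=5), (row=10, col=2)  <- goal reached here
One shortest path (2 moves): (row=10, col=4) -> (row=10, col=3) -> (row=9, col=3)

Answer: Shortest path length: 2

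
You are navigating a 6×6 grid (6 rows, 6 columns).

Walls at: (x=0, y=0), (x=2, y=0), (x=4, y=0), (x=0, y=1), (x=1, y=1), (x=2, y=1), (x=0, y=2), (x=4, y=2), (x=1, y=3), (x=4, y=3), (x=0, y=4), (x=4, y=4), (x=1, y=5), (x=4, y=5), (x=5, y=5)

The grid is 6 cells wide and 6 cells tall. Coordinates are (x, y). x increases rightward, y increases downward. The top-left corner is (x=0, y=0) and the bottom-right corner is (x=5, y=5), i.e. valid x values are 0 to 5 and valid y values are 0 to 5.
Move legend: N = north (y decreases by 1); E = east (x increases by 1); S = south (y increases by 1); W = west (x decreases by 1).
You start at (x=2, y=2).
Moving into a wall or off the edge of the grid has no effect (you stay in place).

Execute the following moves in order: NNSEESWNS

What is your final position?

Start: (x=2, y=2)
  N (north): blocked, stay at (x=2, y=2)
  N (north): blocked, stay at (x=2, y=2)
  S (south): (x=2, y=2) -> (x=2, y=3)
  E (east): (x=2, y=3) -> (x=3, y=3)
  E (east): blocked, stay at (x=3, y=3)
  S (south): (x=3, y=3) -> (x=3, y=4)
  W (west): (x=3, y=4) -> (x=2, y=4)
  N (north): (x=2, y=4) -> (x=2, y=3)
  S (south): (x=2, y=3) -> (x=2, y=4)
Final: (x=2, y=4)

Answer: Final position: (x=2, y=4)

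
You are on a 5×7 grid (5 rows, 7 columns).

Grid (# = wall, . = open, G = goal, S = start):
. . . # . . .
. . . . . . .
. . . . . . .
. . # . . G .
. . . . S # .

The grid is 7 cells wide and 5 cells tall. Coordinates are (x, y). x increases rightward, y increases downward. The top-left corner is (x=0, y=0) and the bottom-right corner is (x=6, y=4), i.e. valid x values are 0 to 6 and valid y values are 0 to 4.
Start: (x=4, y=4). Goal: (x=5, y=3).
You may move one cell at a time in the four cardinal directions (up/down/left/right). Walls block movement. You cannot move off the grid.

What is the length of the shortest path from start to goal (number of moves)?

BFS from (x=4, y=4) until reaching (x=5, y=3):
  Distance 0: (x=4, y=4)
  Distance 1: (x=4, y=3), (x=3, y=4)
  Distance 2: (x=4, y=2), (x=3, y=3), (x=5, y=3), (x=2, y=4)  <- goal reached here
One shortest path (2 moves): (x=4, y=4) -> (x=4, y=3) -> (x=5, y=3)

Answer: Shortest path length: 2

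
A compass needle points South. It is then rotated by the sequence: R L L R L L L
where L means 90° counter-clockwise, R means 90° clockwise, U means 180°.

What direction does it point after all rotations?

Start: South
  R (right (90° clockwise)) -> West
  L (left (90° counter-clockwise)) -> South
  L (left (90° counter-clockwise)) -> East
  R (right (90° clockwise)) -> South
  L (left (90° counter-clockwise)) -> East
  L (left (90° counter-clockwise)) -> North
  L (left (90° counter-clockwise)) -> West
Final: West

Answer: Final heading: West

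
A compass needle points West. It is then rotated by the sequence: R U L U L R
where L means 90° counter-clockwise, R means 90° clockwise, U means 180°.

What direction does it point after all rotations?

Start: West
  R (right (90° clockwise)) -> North
  U (U-turn (180°)) -> South
  L (left (90° counter-clockwise)) -> East
  U (U-turn (180°)) -> West
  L (left (90° counter-clockwise)) -> South
  R (right (90° clockwise)) -> West
Final: West

Answer: Final heading: West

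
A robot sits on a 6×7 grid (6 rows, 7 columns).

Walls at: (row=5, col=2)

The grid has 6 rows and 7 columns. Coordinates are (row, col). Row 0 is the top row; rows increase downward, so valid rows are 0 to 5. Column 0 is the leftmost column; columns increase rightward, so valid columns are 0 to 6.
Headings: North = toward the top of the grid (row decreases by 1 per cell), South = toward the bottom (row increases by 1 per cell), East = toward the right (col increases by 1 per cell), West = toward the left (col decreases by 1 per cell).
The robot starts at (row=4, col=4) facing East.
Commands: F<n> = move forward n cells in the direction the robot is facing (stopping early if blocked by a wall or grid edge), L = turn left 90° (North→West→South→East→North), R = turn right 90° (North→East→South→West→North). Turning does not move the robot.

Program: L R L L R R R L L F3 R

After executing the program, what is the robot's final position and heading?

Start: (row=4, col=4), facing East
  L: turn left, now facing North
  R: turn right, now facing East
  L: turn left, now facing North
  L: turn left, now facing West
  R: turn right, now facing North
  R: turn right, now facing East
  R: turn right, now facing South
  L: turn left, now facing East
  L: turn left, now facing North
  F3: move forward 3, now at (row=1, col=4)
  R: turn right, now facing East
Final: (row=1, col=4), facing East

Answer: Final position: (row=1, col=4), facing East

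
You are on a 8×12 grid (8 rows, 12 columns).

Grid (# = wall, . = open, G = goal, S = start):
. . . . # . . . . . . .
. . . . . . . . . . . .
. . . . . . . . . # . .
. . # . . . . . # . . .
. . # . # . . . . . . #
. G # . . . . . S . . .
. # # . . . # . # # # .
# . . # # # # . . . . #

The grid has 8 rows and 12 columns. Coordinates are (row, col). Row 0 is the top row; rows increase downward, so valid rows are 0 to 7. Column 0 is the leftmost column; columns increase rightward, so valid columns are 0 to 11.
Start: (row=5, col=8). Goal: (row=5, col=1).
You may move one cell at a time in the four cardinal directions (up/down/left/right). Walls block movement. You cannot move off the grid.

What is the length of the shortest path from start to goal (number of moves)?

BFS from (row=5, col=8) until reaching (row=5, col=1):
  Distance 0: (row=5, col=8)
  Distance 1: (row=4, col=8), (row=5, col=7), (row=5, col=9)
  Distance 2: (row=4, col=7), (row=4, col=9), (row=5, col=6), (row=5, col=10), (row=6, col=7)
  Distance 3: (row=3, col=7), (row=3, col=9), (row=4, col=6), (row=4, col=10), (row=5, col=5), (row=5, col=11), (row=7, col=7)
  Distance 4: (row=2, col=7), (row=3, col=6), (row=3, col=10), (row=4, col=5), (row=5, col=4), (row=6, col=5), (row=6, col=11), (row=7, col=8)
  Distance 5: (row=1, col=7), (row=2, col=6), (row=2, col=8), (row=2, col=10), (row=3, col=5), (row=3, col=11), (row=5, col=3), (row=6, col=4), (row=7, col=9)
  Distance 6: (row=0, col=7), (row=1, col=6), (row=1, col=8), (row=1, col=10), (row=2, col=5), (row=2, col=11), (row=3, col=4), (row=4, col=3), (row=6, col=3), (row=7, col=10)
  Distance 7: (row=0, col=6), (row=0, col=8), (row=0, col=10), (row=1, col=5), (row=1, col=9), (row=1, col=11), (row=2, col=4), (row=3, col=3)
  Distance 8: (row=0, col=5), (row=0, col=9), (row=0, col=11), (row=1, col=4), (row=2, col=3)
  Distance 9: (row=1, col=3), (row=2, col=2)
  Distance 10: (row=0, col=3), (row=1, col=2), (row=2, col=1)
  Distance 11: (row=0, col=2), (row=1, col=1), (row=2, col=0), (row=3, col=1)
  Distance 12: (row=0, col=1), (row=1, col=0), (row=3, col=0), (row=4, col=1)
  Distance 13: (row=0, col=0), (row=4, col=0), (row=5, col=1)  <- goal reached here
One shortest path (13 moves): (row=5, col=8) -> (row=5, col=7) -> (row=5, col=6) -> (row=5, col=5) -> (row=5, col=4) -> (row=5, col=3) -> (row=4, col=3) -> (row=3, col=3) -> (row=2, col=3) -> (row=2, col=2) -> (row=2, col=1) -> (row=3, col=1) -> (row=4, col=1) -> (row=5, col=1)

Answer: Shortest path length: 13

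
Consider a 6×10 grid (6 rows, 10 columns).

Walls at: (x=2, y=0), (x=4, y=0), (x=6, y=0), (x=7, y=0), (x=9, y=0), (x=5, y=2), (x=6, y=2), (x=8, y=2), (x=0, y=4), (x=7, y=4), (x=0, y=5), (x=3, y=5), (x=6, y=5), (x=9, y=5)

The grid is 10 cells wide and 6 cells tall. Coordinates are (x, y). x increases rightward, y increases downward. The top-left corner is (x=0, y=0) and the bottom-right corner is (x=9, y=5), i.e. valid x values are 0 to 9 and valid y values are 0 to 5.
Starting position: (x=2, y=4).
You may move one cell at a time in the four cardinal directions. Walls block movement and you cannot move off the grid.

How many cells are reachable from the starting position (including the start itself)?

BFS flood-fill from (x=2, y=4):
  Distance 0: (x=2, y=4)
  Distance 1: (x=2, y=3), (x=1, y=4), (x=3, y=4), (x=2, y=5)
  Distance 2: (x=2, y=2), (x=1, y=3), (x=3, y=3), (x=4, y=4), (x=1, y=5)
  Distance 3: (x=2, y=1), (x=1, y=2), (x=3, y=2), (x=0, y=3), (x=4, y=3), (x=5, y=4), (x=4, y=5)
  Distance 4: (x=1, y=1), (x=3, y=1), (x=0, y=2), (x=4, y=2), (x=5, y=3), (x=6, y=4), (x=5, y=5)
  Distance 5: (x=1, y=0), (x=3, y=0), (x=0, y=1), (x=4, y=1), (x=6, y=3)
  Distance 6: (x=0, y=0), (x=5, y=1), (x=7, y=3)
  Distance 7: (x=5, y=0), (x=6, y=1), (x=7, y=2), (x=8, y=3)
  Distance 8: (x=7, y=1), (x=9, y=3), (x=8, y=4)
  Distance 9: (x=8, y=1), (x=9, y=2), (x=9, y=4), (x=8, y=5)
  Distance 10: (x=8, y=0), (x=9, y=1), (x=7, y=5)
Total reachable: 46 (grid has 46 open cells total)

Answer: Reachable cells: 46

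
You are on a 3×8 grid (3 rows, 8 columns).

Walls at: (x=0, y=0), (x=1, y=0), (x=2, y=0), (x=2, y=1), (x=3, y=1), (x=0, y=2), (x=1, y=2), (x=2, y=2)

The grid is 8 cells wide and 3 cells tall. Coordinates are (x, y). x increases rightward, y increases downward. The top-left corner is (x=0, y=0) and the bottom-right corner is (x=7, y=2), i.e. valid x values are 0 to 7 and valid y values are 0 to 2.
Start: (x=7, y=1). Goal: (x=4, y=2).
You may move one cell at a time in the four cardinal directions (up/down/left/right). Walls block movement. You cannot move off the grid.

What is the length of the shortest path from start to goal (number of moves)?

BFS from (x=7, y=1) until reaching (x=4, y=2):
  Distance 0: (x=7, y=1)
  Distance 1: (x=7, y=0), (x=6, y=1), (x=7, y=2)
  Distance 2: (x=6, y=0), (x=5, y=1), (x=6, y=2)
  Distance 3: (x=5, y=0), (x=4, y=1), (x=5, y=2)
  Distance 4: (x=4, y=0), (x=4, y=2)  <- goal reached here
One shortest path (4 moves): (x=7, y=1) -> (x=6, y=1) -> (x=5, y=1) -> (x=4, y=1) -> (x=4, y=2)

Answer: Shortest path length: 4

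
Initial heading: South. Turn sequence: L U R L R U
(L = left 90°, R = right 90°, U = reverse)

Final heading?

Start: South
  L (left (90° counter-clockwise)) -> East
  U (U-turn (180°)) -> West
  R (right (90° clockwise)) -> North
  L (left (90° counter-clockwise)) -> West
  R (right (90° clockwise)) -> North
  U (U-turn (180°)) -> South
Final: South

Answer: Final heading: South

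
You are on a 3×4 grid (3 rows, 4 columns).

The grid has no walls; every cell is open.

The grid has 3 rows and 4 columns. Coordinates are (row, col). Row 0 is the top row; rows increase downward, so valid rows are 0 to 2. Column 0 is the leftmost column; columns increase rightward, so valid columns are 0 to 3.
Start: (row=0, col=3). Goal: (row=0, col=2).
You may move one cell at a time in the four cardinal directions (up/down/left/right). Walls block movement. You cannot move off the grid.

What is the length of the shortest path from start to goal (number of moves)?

BFS from (row=0, col=3) until reaching (row=0, col=2):
  Distance 0: (row=0, col=3)
  Distance 1: (row=0, col=2), (row=1, col=3)  <- goal reached here
One shortest path (1 moves): (row=0, col=3) -> (row=0, col=2)

Answer: Shortest path length: 1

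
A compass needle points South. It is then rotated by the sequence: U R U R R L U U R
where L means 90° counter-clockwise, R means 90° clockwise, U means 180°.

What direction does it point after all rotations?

Start: South
  U (U-turn (180°)) -> North
  R (right (90° clockwise)) -> East
  U (U-turn (180°)) -> West
  R (right (90° clockwise)) -> North
  R (right (90° clockwise)) -> East
  L (left (90° counter-clockwise)) -> North
  U (U-turn (180°)) -> South
  U (U-turn (180°)) -> North
  R (right (90° clockwise)) -> East
Final: East

Answer: Final heading: East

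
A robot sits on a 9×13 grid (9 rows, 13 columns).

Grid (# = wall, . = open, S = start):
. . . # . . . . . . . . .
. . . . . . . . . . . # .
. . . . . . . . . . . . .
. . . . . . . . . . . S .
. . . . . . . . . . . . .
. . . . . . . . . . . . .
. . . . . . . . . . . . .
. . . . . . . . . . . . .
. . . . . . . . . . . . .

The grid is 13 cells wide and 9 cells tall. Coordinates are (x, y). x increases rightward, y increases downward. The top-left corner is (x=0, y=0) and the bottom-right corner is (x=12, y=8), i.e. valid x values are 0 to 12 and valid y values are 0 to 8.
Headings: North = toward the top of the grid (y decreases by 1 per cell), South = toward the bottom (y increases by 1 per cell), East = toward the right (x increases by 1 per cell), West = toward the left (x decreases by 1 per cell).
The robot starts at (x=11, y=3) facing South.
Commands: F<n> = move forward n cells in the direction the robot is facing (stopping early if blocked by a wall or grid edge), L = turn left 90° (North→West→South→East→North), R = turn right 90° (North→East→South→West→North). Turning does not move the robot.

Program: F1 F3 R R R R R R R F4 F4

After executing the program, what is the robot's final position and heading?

Start: (x=11, y=3), facing South
  F1: move forward 1, now at (x=11, y=4)
  F3: move forward 3, now at (x=11, y=7)
  R: turn right, now facing West
  R: turn right, now facing North
  R: turn right, now facing East
  R: turn right, now facing South
  R: turn right, now facing West
  R: turn right, now facing North
  R: turn right, now facing East
  F4: move forward 1/4 (blocked), now at (x=12, y=7)
  F4: move forward 0/4 (blocked), now at (x=12, y=7)
Final: (x=12, y=7), facing East

Answer: Final position: (x=12, y=7), facing East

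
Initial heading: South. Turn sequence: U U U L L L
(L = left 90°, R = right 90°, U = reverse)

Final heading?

Answer: Final heading: East

Derivation:
Start: South
  U (U-turn (180°)) -> North
  U (U-turn (180°)) -> South
  U (U-turn (180°)) -> North
  L (left (90° counter-clockwise)) -> West
  L (left (90° counter-clockwise)) -> South
  L (left (90° counter-clockwise)) -> East
Final: East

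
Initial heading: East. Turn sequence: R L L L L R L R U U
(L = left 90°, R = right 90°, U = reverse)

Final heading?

Start: East
  R (right (90° clockwise)) -> South
  L (left (90° counter-clockwise)) -> East
  L (left (90° counter-clockwise)) -> North
  L (left (90° counter-clockwise)) -> West
  L (left (90° counter-clockwise)) -> South
  R (right (90° clockwise)) -> West
  L (left (90° counter-clockwise)) -> South
  R (right (90° clockwise)) -> West
  U (U-turn (180°)) -> East
  U (U-turn (180°)) -> West
Final: West

Answer: Final heading: West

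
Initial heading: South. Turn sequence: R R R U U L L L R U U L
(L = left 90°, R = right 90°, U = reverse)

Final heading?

Start: South
  R (right (90° clockwise)) -> West
  R (right (90° clockwise)) -> North
  R (right (90° clockwise)) -> East
  U (U-turn (180°)) -> West
  U (U-turn (180°)) -> East
  L (left (90° counter-clockwise)) -> North
  L (left (90° counter-clockwise)) -> West
  L (left (90° counter-clockwise)) -> South
  R (right (90° clockwise)) -> West
  U (U-turn (180°)) -> East
  U (U-turn (180°)) -> West
  L (left (90° counter-clockwise)) -> South
Final: South

Answer: Final heading: South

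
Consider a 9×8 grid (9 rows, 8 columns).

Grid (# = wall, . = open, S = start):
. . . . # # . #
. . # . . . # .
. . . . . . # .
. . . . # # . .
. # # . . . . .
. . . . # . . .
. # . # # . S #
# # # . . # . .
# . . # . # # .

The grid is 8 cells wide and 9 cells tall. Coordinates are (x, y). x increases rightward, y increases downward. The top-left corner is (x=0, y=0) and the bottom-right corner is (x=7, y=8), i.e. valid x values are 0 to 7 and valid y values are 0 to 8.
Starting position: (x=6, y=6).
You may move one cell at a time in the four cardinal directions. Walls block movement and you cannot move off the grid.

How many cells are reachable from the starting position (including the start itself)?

BFS flood-fill from (x=6, y=6):
  Distance 0: (x=6, y=6)
  Distance 1: (x=6, y=5), (x=5, y=6), (x=6, y=7)
  Distance 2: (x=6, y=4), (x=5, y=5), (x=7, y=5), (x=7, y=7)
  Distance 3: (x=6, y=3), (x=5, y=4), (x=7, y=4), (x=7, y=8)
  Distance 4: (x=7, y=3), (x=4, y=4)
  Distance 5: (x=7, y=2), (x=3, y=4)
  Distance 6: (x=7, y=1), (x=3, y=3), (x=3, y=5)
  Distance 7: (x=3, y=2), (x=2, y=3), (x=2, y=5)
  Distance 8: (x=3, y=1), (x=2, y=2), (x=4, y=2), (x=1, y=3), (x=1, y=5), (x=2, y=6)
  Distance 9: (x=3, y=0), (x=4, y=1), (x=1, y=2), (x=5, y=2), (x=0, y=3), (x=0, y=5)
  Distance 10: (x=2, y=0), (x=1, y=1), (x=5, y=1), (x=0, y=2), (x=0, y=4), (x=0, y=6)
  Distance 11: (x=1, y=0), (x=0, y=1)
  Distance 12: (x=0, y=0)
Total reachable: 43 (grid has 49 open cells total)

Answer: Reachable cells: 43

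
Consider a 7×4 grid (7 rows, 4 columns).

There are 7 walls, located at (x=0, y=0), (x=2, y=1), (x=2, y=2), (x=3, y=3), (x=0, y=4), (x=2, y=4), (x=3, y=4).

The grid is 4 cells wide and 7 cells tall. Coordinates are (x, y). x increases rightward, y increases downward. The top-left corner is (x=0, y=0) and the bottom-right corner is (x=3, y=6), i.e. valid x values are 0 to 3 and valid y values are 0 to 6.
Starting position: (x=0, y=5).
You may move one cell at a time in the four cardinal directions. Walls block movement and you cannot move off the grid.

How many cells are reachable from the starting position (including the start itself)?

BFS flood-fill from (x=0, y=5):
  Distance 0: (x=0, y=5)
  Distance 1: (x=1, y=5), (x=0, y=6)
  Distance 2: (x=1, y=4), (x=2, y=5), (x=1, y=6)
  Distance 3: (x=1, y=3), (x=3, y=5), (x=2, y=6)
  Distance 4: (x=1, y=2), (x=0, y=3), (x=2, y=3), (x=3, y=6)
  Distance 5: (x=1, y=1), (x=0, y=2)
  Distance 6: (x=1, y=0), (x=0, y=1)
  Distance 7: (x=2, y=0)
  Distance 8: (x=3, y=0)
  Distance 9: (x=3, y=1)
  Distance 10: (x=3, y=2)
Total reachable: 21 (grid has 21 open cells total)

Answer: Reachable cells: 21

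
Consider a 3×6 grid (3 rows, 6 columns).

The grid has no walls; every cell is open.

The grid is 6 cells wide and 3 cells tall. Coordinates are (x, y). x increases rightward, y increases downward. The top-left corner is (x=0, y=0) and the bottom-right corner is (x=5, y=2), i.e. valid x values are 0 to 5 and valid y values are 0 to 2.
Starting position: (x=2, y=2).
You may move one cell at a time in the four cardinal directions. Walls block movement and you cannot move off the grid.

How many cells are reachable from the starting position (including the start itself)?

Answer: Reachable cells: 18

Derivation:
BFS flood-fill from (x=2, y=2):
  Distance 0: (x=2, y=2)
  Distance 1: (x=2, y=1), (x=1, y=2), (x=3, y=2)
  Distance 2: (x=2, y=0), (x=1, y=1), (x=3, y=1), (x=0, y=2), (x=4, y=2)
  Distance 3: (x=1, y=0), (x=3, y=0), (x=0, y=1), (x=4, y=1), (x=5, y=2)
  Distance 4: (x=0, y=0), (x=4, y=0), (x=5, y=1)
  Distance 5: (x=5, y=0)
Total reachable: 18 (grid has 18 open cells total)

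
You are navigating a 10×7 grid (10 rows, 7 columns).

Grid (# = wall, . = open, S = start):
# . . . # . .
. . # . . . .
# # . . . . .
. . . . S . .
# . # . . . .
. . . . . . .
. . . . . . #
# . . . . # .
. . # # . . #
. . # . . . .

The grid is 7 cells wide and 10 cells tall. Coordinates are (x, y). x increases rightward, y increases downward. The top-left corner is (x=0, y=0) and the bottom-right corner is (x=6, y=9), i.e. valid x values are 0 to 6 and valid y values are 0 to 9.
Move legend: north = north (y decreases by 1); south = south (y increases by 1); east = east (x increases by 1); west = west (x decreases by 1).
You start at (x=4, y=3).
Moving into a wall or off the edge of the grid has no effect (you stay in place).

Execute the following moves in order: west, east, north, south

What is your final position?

Start: (x=4, y=3)
  west (west): (x=4, y=3) -> (x=3, y=3)
  east (east): (x=3, y=3) -> (x=4, y=3)
  north (north): (x=4, y=3) -> (x=4, y=2)
  south (south): (x=4, y=2) -> (x=4, y=3)
Final: (x=4, y=3)

Answer: Final position: (x=4, y=3)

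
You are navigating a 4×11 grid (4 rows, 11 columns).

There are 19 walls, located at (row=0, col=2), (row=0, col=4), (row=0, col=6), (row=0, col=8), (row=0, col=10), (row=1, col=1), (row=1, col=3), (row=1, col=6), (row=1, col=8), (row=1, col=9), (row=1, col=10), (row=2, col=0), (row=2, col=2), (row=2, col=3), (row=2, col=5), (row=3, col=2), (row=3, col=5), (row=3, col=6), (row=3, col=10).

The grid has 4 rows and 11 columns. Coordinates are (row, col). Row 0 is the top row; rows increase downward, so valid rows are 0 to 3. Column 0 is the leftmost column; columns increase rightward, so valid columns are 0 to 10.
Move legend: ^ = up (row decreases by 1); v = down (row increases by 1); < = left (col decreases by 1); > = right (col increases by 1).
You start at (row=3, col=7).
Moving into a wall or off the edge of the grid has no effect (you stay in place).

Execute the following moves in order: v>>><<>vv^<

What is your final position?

Answer: Final position: (row=2, col=7)

Derivation:
Start: (row=3, col=7)
  v (down): blocked, stay at (row=3, col=7)
  > (right): (row=3, col=7) -> (row=3, col=8)
  > (right): (row=3, col=8) -> (row=3, col=9)
  > (right): blocked, stay at (row=3, col=9)
  < (left): (row=3, col=9) -> (row=3, col=8)
  < (left): (row=3, col=8) -> (row=3, col=7)
  > (right): (row=3, col=7) -> (row=3, col=8)
  v (down): blocked, stay at (row=3, col=8)
  v (down): blocked, stay at (row=3, col=8)
  ^ (up): (row=3, col=8) -> (row=2, col=8)
  < (left): (row=2, col=8) -> (row=2, col=7)
Final: (row=2, col=7)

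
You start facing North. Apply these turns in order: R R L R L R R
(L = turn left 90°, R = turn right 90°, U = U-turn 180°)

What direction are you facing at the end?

Start: North
  R (right (90° clockwise)) -> East
  R (right (90° clockwise)) -> South
  L (left (90° counter-clockwise)) -> East
  R (right (90° clockwise)) -> South
  L (left (90° counter-clockwise)) -> East
  R (right (90° clockwise)) -> South
  R (right (90° clockwise)) -> West
Final: West

Answer: Final heading: West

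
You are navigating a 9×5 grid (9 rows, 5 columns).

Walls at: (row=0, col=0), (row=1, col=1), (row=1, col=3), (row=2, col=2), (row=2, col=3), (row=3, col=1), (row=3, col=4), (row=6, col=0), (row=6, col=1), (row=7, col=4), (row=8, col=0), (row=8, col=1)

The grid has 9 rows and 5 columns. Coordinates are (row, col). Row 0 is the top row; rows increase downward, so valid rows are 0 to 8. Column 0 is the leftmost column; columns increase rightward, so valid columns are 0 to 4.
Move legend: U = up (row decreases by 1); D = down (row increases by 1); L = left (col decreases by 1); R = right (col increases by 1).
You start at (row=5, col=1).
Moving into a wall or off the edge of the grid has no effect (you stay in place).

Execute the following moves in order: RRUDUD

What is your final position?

Answer: Final position: (row=5, col=3)

Derivation:
Start: (row=5, col=1)
  R (right): (row=5, col=1) -> (row=5, col=2)
  R (right): (row=5, col=2) -> (row=5, col=3)
  U (up): (row=5, col=3) -> (row=4, col=3)
  D (down): (row=4, col=3) -> (row=5, col=3)
  U (up): (row=5, col=3) -> (row=4, col=3)
  D (down): (row=4, col=3) -> (row=5, col=3)
Final: (row=5, col=3)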